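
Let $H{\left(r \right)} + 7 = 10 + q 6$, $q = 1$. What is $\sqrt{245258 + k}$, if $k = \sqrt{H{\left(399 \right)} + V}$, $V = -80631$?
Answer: $\sqrt{245258 + 3 i \sqrt{8958}} \approx 495.24 + 0.287 i$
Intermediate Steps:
$H{\left(r \right)} = 9$ ($H{\left(r \right)} = -7 + \left(10 + 1 \cdot 6\right) = -7 + \left(10 + 6\right) = -7 + 16 = 9$)
$k = 3 i \sqrt{8958}$ ($k = \sqrt{9 - 80631} = \sqrt{-80622} = 3 i \sqrt{8958} \approx 283.94 i$)
$\sqrt{245258 + k} = \sqrt{245258 + 3 i \sqrt{8958}}$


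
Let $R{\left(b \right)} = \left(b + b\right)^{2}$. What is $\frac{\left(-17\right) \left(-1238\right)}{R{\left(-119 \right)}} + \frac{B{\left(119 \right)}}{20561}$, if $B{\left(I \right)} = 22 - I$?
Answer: $\frac{12565657}{34254626} \approx 0.36683$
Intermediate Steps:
$R{\left(b \right)} = 4 b^{2}$ ($R{\left(b \right)} = \left(2 b\right)^{2} = 4 b^{2}$)
$\frac{\left(-17\right) \left(-1238\right)}{R{\left(-119 \right)}} + \frac{B{\left(119 \right)}}{20561} = \frac{\left(-17\right) \left(-1238\right)}{4 \left(-119\right)^{2}} + \frac{22 - 119}{20561} = \frac{21046}{4 \cdot 14161} + \left(22 - 119\right) \frac{1}{20561} = \frac{21046}{56644} - \frac{97}{20561} = 21046 \cdot \frac{1}{56644} - \frac{97}{20561} = \frac{619}{1666} - \frac{97}{20561} = \frac{12565657}{34254626}$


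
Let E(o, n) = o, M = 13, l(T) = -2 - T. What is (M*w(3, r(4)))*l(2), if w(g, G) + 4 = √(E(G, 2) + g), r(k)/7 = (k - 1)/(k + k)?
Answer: 208 - 39*√10 ≈ 84.671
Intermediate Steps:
r(k) = 7*(-1 + k)/(2*k) (r(k) = 7*((k - 1)/(k + k)) = 7*((-1 + k)/((2*k))) = 7*((-1 + k)*(1/(2*k))) = 7*((-1 + k)/(2*k)) = 7*(-1 + k)/(2*k))
w(g, G) = -4 + √(G + g)
(M*w(3, r(4)))*l(2) = (13*(-4 + √((7/2)*(-1 + 4)/4 + 3)))*(-2 - 1*2) = (13*(-4 + √((7/2)*(¼)*3 + 3)))*(-2 - 2) = (13*(-4 + √(21/8 + 3)))*(-4) = (13*(-4 + √(45/8)))*(-4) = (13*(-4 + 3*√10/4))*(-4) = (-52 + 39*√10/4)*(-4) = 208 - 39*√10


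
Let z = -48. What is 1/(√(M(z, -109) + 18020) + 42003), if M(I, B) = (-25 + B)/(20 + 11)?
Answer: 144677/6076805977 - √1923674/18230417931 ≈ 2.3732e-5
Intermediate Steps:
M(I, B) = -25/31 + B/31 (M(I, B) = (-25 + B)/31 = (-25 + B)*(1/31) = -25/31 + B/31)
1/(√(M(z, -109) + 18020) + 42003) = 1/(√((-25/31 + (1/31)*(-109)) + 18020) + 42003) = 1/(√((-25/31 - 109/31) + 18020) + 42003) = 1/(√(-134/31 + 18020) + 42003) = 1/(√(558486/31) + 42003) = 1/(3*√1923674/31 + 42003) = 1/(42003 + 3*√1923674/31)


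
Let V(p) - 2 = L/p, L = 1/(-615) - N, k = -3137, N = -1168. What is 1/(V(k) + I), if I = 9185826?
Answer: 1929255/17721803879821 ≈ 1.0886e-7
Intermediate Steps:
L = 718319/615 (L = 1/(-615) - 1*(-1168) = -1/615 + 1168 = 718319/615 ≈ 1168.0)
V(p) = 2 + 718319/(615*p)
1/(V(k) + I) = 1/((2 + (718319/615)/(-3137)) + 9185826) = 1/((2 + (718319/615)*(-1/3137)) + 9185826) = 1/((2 - 718319/1929255) + 9185826) = 1/(3140191/1929255 + 9185826) = 1/(17721803879821/1929255) = 1929255/17721803879821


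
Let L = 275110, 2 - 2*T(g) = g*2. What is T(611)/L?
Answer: -1/451 ≈ -0.0022173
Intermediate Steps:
T(g) = 1 - g (T(g) = 1 - g*2/2 = 1 - g)
T(611)/L = (1 - 1*611)/275110 = (1 - 611)*(1/275110) = -610*1/275110 = -1/451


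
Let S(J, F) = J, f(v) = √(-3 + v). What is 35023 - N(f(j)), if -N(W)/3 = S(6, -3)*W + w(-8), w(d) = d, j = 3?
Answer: 34999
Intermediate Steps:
N(W) = 24 - 18*W (N(W) = -3*(6*W - 8) = -3*(-8 + 6*W) = 24 - 18*W)
35023 - N(f(j)) = 35023 - (24 - 18*√(-3 + 3)) = 35023 - (24 - 18*√0) = 35023 - (24 - 18*0) = 35023 - (24 + 0) = 35023 - 1*24 = 35023 - 24 = 34999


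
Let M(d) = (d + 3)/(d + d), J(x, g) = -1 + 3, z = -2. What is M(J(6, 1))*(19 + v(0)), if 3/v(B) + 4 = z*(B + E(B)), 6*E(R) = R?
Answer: 365/16 ≈ 22.813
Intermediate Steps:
E(R) = R/6
J(x, g) = 2
M(d) = (3 + d)/(2*d) (M(d) = (3 + d)/((2*d)) = (3 + d)*(1/(2*d)) = (3 + d)/(2*d))
v(B) = 3/(-4 - 7*B/3) (v(B) = 3/(-4 - 2*(B + B/6)) = 3/(-4 - 7*B/3))
M(J(6, 1))*(19 + v(0)) = ((1/2)*(3 + 2)/2)*(19 - 9/(12 + 7*0)) = ((1/2)*(1/2)*5)*(19 - 9/(12 + 0)) = 5*(19 - 9/12)/4 = 5*(19 - 9*1/12)/4 = 5*(19 - 3/4)/4 = (5/4)*(73/4) = 365/16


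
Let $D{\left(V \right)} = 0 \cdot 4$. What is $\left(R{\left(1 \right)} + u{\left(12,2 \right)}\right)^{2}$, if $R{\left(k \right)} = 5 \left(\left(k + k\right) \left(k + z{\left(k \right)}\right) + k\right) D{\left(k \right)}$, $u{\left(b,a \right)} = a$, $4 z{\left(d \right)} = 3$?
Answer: $4$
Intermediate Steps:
$z{\left(d \right)} = \frac{3}{4}$ ($z{\left(d \right)} = \frac{1}{4} \cdot 3 = \frac{3}{4}$)
$D{\left(V \right)} = 0$
$R{\left(k \right)} = 0$ ($R{\left(k \right)} = 5 \left(\left(k + k\right) \left(k + \frac{3}{4}\right) + k\right) 0 = 5 \left(2 k \left(\frac{3}{4} + k\right) + k\right) 0 = 5 \left(k + 2 k \left(\frac{3}{4} + k\right)\right) 0 = \left(5 k + 10 k \left(\frac{3}{4} + k\right)\right) 0 = 0$)
$\left(R{\left(1 \right)} + u{\left(12,2 \right)}\right)^{2} = \left(0 + 2\right)^{2} = 2^{2} = 4$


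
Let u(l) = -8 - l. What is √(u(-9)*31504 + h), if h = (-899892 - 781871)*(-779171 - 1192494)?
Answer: √3315873276899 ≈ 1.8210e+6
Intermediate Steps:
h = 3315873245395 (h = -1681763*(-1971665) = 3315873245395)
√(u(-9)*31504 + h) = √((-8 - 1*(-9))*31504 + 3315873245395) = √((-8 + 9)*31504 + 3315873245395) = √(1*31504 + 3315873245395) = √(31504 + 3315873245395) = √3315873276899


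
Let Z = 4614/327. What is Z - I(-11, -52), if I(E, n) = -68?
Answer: 8950/109 ≈ 82.110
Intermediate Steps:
Z = 1538/109 (Z = 4614*(1/327) = 1538/109 ≈ 14.110)
Z - I(-11, -52) = 1538/109 - 1*(-68) = 1538/109 + 68 = 8950/109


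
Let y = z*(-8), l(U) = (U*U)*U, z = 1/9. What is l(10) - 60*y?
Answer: 3160/3 ≈ 1053.3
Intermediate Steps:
z = ⅑ ≈ 0.11111
l(U) = U³ (l(U) = U²*U = U³)
y = -8/9 (y = (⅑)*(-8) = -8/9 ≈ -0.88889)
l(10) - 60*y = 10³ - 60*(-8/9) = 1000 + 160/3 = 3160/3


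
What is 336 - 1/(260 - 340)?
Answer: 26881/80 ≈ 336.01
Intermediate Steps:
336 - 1/(260 - 340) = 336 - 1/(-80) = 336 - 1*(-1/80) = 336 + 1/80 = 26881/80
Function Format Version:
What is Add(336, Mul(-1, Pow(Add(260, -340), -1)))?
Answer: Rational(26881, 80) ≈ 336.01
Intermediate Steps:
Add(336, Mul(-1, Pow(Add(260, -340), -1))) = Add(336, Mul(-1, Pow(-80, -1))) = Add(336, Mul(-1, Rational(-1, 80))) = Add(336, Rational(1, 80)) = Rational(26881, 80)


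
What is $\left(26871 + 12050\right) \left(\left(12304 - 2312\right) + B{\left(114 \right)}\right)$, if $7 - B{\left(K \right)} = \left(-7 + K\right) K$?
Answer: $-85587279$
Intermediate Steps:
$B{\left(K \right)} = 7 - K \left(-7 + K\right)$ ($B{\left(K \right)} = 7 - \left(-7 + K\right) K = 7 - K \left(-7 + K\right)$)
$\left(26871 + 12050\right) \left(\left(12304 - 2312\right) + B{\left(114 \right)}\right) = \left(26871 + 12050\right) \left(\left(12304 - 2312\right) + \left(7 - 114^{2} + 7 \cdot 114\right)\right) = 38921 \left(9992 + \left(7 - 12996 + 798\right)\right) = 38921 \left(9992 - 12191\right) = 38921 \left(-2199\right) = -85587279$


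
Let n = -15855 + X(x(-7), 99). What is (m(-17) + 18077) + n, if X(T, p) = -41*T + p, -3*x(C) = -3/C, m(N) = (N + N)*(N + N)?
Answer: 24380/7 ≈ 3482.9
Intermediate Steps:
m(N) = 4*N² (m(N) = (2*N)*(2*N) = 4*N²)
x(C) = 1/C (x(C) = -(-1)/C = 1/C)
X(T, p) = p - 41*T
n = -110251/7 (n = -15855 + (99 - 41/(-7)) = -15855 + (99 - 41*(-⅐)) = -15855 + (99 + 41/7) = -15855 + 734/7 = -110251/7 ≈ -15750.)
(m(-17) + 18077) + n = (4*(-17)² + 18077) - 110251/7 = (4*289 + 18077) - 110251/7 = (1156 + 18077) - 110251/7 = 19233 - 110251/7 = 24380/7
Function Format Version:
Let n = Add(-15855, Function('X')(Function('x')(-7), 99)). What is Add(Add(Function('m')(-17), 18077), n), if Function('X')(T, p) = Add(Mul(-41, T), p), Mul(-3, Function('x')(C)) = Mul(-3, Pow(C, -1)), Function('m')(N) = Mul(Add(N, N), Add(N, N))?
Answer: Rational(24380, 7) ≈ 3482.9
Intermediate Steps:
Function('m')(N) = Mul(4, Pow(N, 2)) (Function('m')(N) = Mul(Mul(2, N), Mul(2, N)) = Mul(4, Pow(N, 2)))
Function('x')(C) = Pow(C, -1) (Function('x')(C) = Mul(Rational(-1, 3), Mul(-3, Pow(C, -1))) = Pow(C, -1))
Function('X')(T, p) = Add(p, Mul(-41, T))
n = Rational(-110251, 7) (n = Add(-15855, Add(99, Mul(-41, Pow(-7, -1)))) = Add(-15855, Add(99, Mul(-41, Rational(-1, 7)))) = Add(-15855, Add(99, Rational(41, 7))) = Add(-15855, Rational(734, 7)) = Rational(-110251, 7) ≈ -15750.)
Add(Add(Function('m')(-17), 18077), n) = Add(Add(Mul(4, Pow(-17, 2)), 18077), Rational(-110251, 7)) = Add(Add(Mul(4, 289), 18077), Rational(-110251, 7)) = Add(Add(1156, 18077), Rational(-110251, 7)) = Add(19233, Rational(-110251, 7)) = Rational(24380, 7)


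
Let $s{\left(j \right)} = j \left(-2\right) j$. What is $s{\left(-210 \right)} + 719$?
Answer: $-87481$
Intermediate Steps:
$s{\left(j \right)} = - 2 j^{2}$ ($s{\left(j \right)} = - 2 j j = - 2 j^{2}$)
$s{\left(-210 \right)} + 719 = - 2 \left(-210\right)^{2} + 719 = \left(-2\right) 44100 + 719 = -88200 + 719 = -87481$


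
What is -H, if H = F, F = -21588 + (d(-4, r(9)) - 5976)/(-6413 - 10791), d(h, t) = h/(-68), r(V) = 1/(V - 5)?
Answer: 274508591/12716 ≈ 21588.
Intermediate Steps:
r(V) = 1/(-5 + V)
d(h, t) = -h/68 (d(h, t) = h*(-1/68) = -h/68)
F = -274508591/12716 (F = -21588 + (-1/68*(-4) - 5976)/(-6413 - 10791) = -21588 + (1/17 - 5976)/(-17204) = -21588 - 101591/17*(-1/17204) = -21588 + 4417/12716 = -274508591/12716 ≈ -21588.)
H = -274508591/12716 ≈ -21588.
-H = -1*(-274508591/12716) = 274508591/12716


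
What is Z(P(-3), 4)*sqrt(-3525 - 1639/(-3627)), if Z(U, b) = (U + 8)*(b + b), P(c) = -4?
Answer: 128*I*sqrt(321985313)/1209 ≈ 1899.8*I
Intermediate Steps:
Z(U, b) = 2*b*(8 + U) (Z(U, b) = (8 + U)*(2*b) = 2*b*(8 + U))
Z(P(-3), 4)*sqrt(-3525 - 1639/(-3627)) = (2*4*(8 - 4))*sqrt(-3525 - 1639/(-3627)) = (2*4*4)*sqrt(-3525 - 1639*(-1/3627)) = 32*sqrt(-3525 + 1639/3627) = 32*sqrt(-12783536/3627) = 32*(4*I*sqrt(321985313)/1209) = 128*I*sqrt(321985313)/1209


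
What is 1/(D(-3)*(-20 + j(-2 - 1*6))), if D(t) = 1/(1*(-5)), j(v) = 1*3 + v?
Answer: ⅕ ≈ 0.20000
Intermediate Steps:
j(v) = 3 + v
D(t) = -⅕ (D(t) = 1/(-5) = -⅕)
1/(D(-3)*(-20 + j(-2 - 1*6))) = 1/(-(-20 + (3 + (-2 - 1*6)))/5) = 1/(-(-20 + (3 + (-2 - 6)))/5) = 1/(-(-20 + (3 - 8))/5) = 1/(-(-20 - 5)/5) = 1/(-⅕*(-25)) = 1/5 = ⅕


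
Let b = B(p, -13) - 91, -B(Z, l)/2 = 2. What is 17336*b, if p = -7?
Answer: -1646920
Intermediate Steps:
B(Z, l) = -4 (B(Z, l) = -2*2 = -4)
b = -95 (b = -4 - 91 = -95)
17336*b = 17336*(-95) = -1646920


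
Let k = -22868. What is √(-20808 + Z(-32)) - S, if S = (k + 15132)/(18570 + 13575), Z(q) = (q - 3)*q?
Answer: 7736/32145 + 2*I*√4922 ≈ 0.24066 + 140.31*I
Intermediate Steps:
Z(q) = q*(-3 + q) (Z(q) = (-3 + q)*q = q*(-3 + q))
S = -7736/32145 (S = (-22868 + 15132)/(18570 + 13575) = -7736/32145 ≈ -0.24066)
√(-20808 + Z(-32)) - S = √(-20808 - 32*(-3 - 32)) - 1*(-7736/32145) = √(-20808 - 32*(-35)) + 7736/32145 = √(-20808 + 1120) + 7736/32145 = √(-19688) + 7736/32145 = 2*I*√4922 + 7736/32145 = 7736/32145 + 2*I*√4922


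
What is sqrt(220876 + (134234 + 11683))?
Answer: sqrt(366793) ≈ 605.63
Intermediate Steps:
sqrt(220876 + (134234 + 11683)) = sqrt(220876 + 145917) = sqrt(366793)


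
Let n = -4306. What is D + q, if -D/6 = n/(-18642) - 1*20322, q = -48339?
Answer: 228649145/3107 ≈ 73592.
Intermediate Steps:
D = 378838418/3107 (D = -6*(-4306/(-18642) - 1*20322) = -6*(-4306*(-1/18642) - 20322) = -6*(2153/9321 - 20322) = -6*(-189419209/9321) = 378838418/3107 ≈ 1.2193e+5)
D + q = 378838418/3107 - 48339 = 228649145/3107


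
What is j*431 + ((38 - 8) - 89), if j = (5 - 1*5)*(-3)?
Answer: -59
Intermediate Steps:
j = 0 (j = (5 - 5)*(-3) = 0*(-3) = 0)
j*431 + ((38 - 8) - 89) = 0*431 + ((38 - 8) - 89) = 0 + (30 - 89) = 0 - 59 = -59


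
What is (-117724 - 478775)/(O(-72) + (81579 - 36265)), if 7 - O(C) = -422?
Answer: -596499/45743 ≈ -13.040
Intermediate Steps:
O(C) = 429 (O(C) = 7 - 1*(-422) = 7 + 422 = 429)
(-117724 - 478775)/(O(-72) + (81579 - 36265)) = (-117724 - 478775)/(429 + (81579 - 36265)) = -596499/(429 + 45314) = -596499/45743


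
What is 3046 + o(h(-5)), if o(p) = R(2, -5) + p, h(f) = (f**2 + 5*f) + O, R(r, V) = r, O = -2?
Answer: 3046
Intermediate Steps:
h(f) = -2 + f**2 + 5*f (h(f) = (f**2 + 5*f) - 2 = -2 + f**2 + 5*f)
o(p) = 2 + p
3046 + o(h(-5)) = 3046 + (2 + (-2 + (-5)**2 + 5*(-5))) = 3046 + (2 + (-2 + 25 - 25)) = 3046 + (2 - 2) = 3046 + 0 = 3046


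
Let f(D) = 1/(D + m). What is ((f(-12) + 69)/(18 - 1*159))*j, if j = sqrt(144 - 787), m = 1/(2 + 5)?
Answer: -5720*I*sqrt(643)/11703 ≈ -12.394*I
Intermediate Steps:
m = 1/7 ≈ 0.14286
f(D) = 1/(1/7 + D) (f(D) = 1/(D + 1/7) = 1/(1/7 + D))
j = I*sqrt(643) (j = sqrt(-643) = I*sqrt(643) ≈ 25.357*I)
((f(-12) + 69)/(18 - 1*159))*j = ((7/(1 + 7*(-12)) + 69)/(18 - 1*159))*(I*sqrt(643)) = ((7/(1 - 84) + 69)/(18 - 159))*(I*sqrt(643)) = ((7/(-83) + 69)/(-141))*(I*sqrt(643)) = ((7*(-1/83) + 69)*(-1/141))*(I*sqrt(643)) = ((-7/83 + 69)*(-1/141))*(I*sqrt(643)) = ((5720/83)*(-1/141))*(I*sqrt(643)) = -5720*I*sqrt(643)/11703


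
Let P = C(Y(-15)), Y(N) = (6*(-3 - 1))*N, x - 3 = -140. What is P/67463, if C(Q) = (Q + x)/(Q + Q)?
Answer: 223/48573360 ≈ 4.5910e-6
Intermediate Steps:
x = -137 (x = 3 - 140 = -137)
Y(N) = -24*N (Y(N) = (6*(-4))*N = -24*N)
C(Q) = (-137 + Q)/(2*Q) (C(Q) = (Q - 137)/(Q + Q) = (-137 + Q)/((2*Q)) = (-137 + Q)*(1/(2*Q)) = (-137 + Q)/(2*Q))
P = 223/720 (P = (-137 - 24*(-15))/(2*((-24*(-15)))) = (½)*(-137 + 360)/360 = (½)*(1/360)*223 = 223/720 ≈ 0.30972)
P/67463 = (223/720)/67463 = (223/720)*(1/67463) = 223/48573360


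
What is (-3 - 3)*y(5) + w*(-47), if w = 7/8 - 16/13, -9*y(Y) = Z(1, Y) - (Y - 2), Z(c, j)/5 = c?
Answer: 5633/312 ≈ 18.054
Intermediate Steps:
Z(c, j) = 5*c
y(Y) = -7/9 + Y/9 (y(Y) = -(5*1 - (Y - 2))/9 = -(5 - (-2 + Y))/9 = -(5 + (2 - Y))/9 = -(7 - Y)/9 = -7/9 + Y/9)
w = -37/104 (w = 7*(⅛) - 16*1/13 = 7/8 - 16/13 = -37/104 ≈ -0.35577)
(-3 - 3)*y(5) + w*(-47) = (-3 - 3)*(-7/9 + (⅑)*5) - 37/104*(-47) = -6*(-7/9 + 5/9) + 1739/104 = -6*(-2/9) + 1739/104 = 4/3 + 1739/104 = 5633/312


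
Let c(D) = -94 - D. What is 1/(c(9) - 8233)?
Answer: -1/8336 ≈ -0.00011996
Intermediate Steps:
1/(c(9) - 8233) = 1/((-94 - 1*9) - 8233) = 1/((-94 - 9) - 8233) = 1/(-103 - 8233) = 1/(-8336) = -1/8336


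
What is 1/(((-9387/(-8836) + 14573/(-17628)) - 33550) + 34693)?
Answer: 748851/856113169 ≈ 0.00087471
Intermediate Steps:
1/(((-9387/(-8836) + 14573/(-17628)) - 33550) + 34693) = 1/(((-9387*(-1/8836) + 14573*(-1/17628)) - 33550) + 34693) = 1/(((9387/8836 - 1121/1356) - 33550) + 34693) = 1/((176476/748851 - 33550) + 34693) = 1/(-25123774574/748851 + 34693) = 1/(856113169/748851) = 748851/856113169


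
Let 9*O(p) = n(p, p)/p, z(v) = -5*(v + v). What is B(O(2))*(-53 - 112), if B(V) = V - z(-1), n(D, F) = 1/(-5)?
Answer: 9911/6 ≈ 1651.8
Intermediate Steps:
n(D, F) = -⅕
z(v) = -10*v
O(p) = -1/(45*p) (O(p) = (-1/(5*p))/9 = -1/(45*p))
B(V) = -10 + V (B(V) = V - (-10)*(-1) = V - 1*10 = V - 10 = -10 + V)
B(O(2))*(-53 - 112) = (-10 - 1/45/2)*(-53 - 112) = (-10 - 1/45*½)*(-165) = (-10 - 1/90)*(-165) = -901/90*(-165) = 9911/6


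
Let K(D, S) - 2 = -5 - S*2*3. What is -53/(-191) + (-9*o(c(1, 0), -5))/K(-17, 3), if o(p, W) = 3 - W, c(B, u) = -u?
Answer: 4955/1337 ≈ 3.7061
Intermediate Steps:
K(D, S) = -3 - 6*S (K(D, S) = 2 + (-5 - S*2*3) = 2 + (-5 - 2*S*3) = 2 + (-5 - 6*S) = -3 - 6*S)
-53/(-191) + (-9*o(c(1, 0), -5))/K(-17, 3) = -53/(-191) + (-9*(3 - 1*(-5)))/(-3 - 6*3) = -53*(-1/191) + (-9*(3 + 5))/(-3 - 18) = 53/191 - 9*8/(-21) = 53/191 - 72*(-1/21) = 53/191 + 24/7 = 4955/1337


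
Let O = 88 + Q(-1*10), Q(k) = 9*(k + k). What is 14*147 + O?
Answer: 1966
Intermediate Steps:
Q(k) = 18*k (Q(k) = 9*(2*k) = 18*k)
O = -92 (O = 88 + 18*(-1*10) = 88 + 18*(-10) = 88 - 180 = -92)
14*147 + O = 14*147 - 92 = 2058 - 92 = 1966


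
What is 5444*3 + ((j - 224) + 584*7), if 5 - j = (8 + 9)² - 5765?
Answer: 25677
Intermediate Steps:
j = 5481 (j = 5 - ((8 + 9)² - 5765) = 5 - (17² - 5765) = 5 - (289 - 5765) = 5 - 1*(-5476) = 5 + 5476 = 5481)
5444*3 + ((j - 224) + 584*7) = 5444*3 + ((5481 - 224) + 584*7) = 16332 + (5257 + 4088) = 16332 + 9345 = 25677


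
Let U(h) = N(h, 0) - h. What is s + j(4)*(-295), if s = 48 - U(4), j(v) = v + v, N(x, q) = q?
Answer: -2308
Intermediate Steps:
j(v) = 2*v
U(h) = -h (U(h) = 0 - h = -h)
s = 52 (s = 48 - (-1)*4 = 48 - 1*(-4) = 48 + 4 = 52)
s + j(4)*(-295) = 52 + (2*4)*(-295) = 52 + 8*(-295) = 52 - 2360 = -2308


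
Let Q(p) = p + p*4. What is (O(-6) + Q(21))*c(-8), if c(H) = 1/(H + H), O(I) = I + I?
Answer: -93/16 ≈ -5.8125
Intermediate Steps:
O(I) = 2*I
Q(p) = 5*p (Q(p) = p + 4*p = 5*p)
c(H) = 1/(2*H)
(O(-6) + Q(21))*c(-8) = (2*(-6) + 5*21)*((½)/(-8)) = (-12 + 105)*((½)*(-⅛)) = 93*(-1/16) = -93/16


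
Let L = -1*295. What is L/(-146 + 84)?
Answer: 295/62 ≈ 4.7581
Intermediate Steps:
L = -295
L/(-146 + 84) = -295/(-146 + 84) = -295/(-62) = -1/62*(-295) = 295/62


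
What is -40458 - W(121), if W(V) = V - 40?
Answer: -40539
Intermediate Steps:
W(V) = -40 + V
-40458 - W(121) = -40458 - (-40 + 121) = -40458 - 1*81 = -40458 - 81 = -40539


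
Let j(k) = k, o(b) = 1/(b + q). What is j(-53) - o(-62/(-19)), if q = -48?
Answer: -45031/850 ≈ -52.978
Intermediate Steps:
o(b) = 1/(-48 + b) (o(b) = 1/(b - 48) = 1/(-48 + b))
j(-53) - o(-62/(-19)) = -53 - 1/(-48 - 62/(-19)) = -53 - 1/(-48 - 62*(-1/19)) = -53 - 1/(-48 + 62/19) = -53 - 1/(-850/19) = -53 - 1*(-19/850) = -53 + 19/850 = -45031/850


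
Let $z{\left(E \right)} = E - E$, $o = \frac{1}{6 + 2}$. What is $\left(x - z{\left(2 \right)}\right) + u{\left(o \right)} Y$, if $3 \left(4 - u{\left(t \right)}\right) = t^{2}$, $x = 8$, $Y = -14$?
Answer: $- \frac{4601}{96} \approx -47.927$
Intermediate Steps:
$o = \frac{1}{8} \approx 0.125$
$z{\left(E \right)} = 0$
$u{\left(t \right)} = 4 - \frac{t^{2}}{3}$
$\left(x - z{\left(2 \right)}\right) + u{\left(o \right)} Y = \left(8 - 0\right) + \left(4 - \frac{1}{3 \cdot 64}\right) \left(-14\right) = \left(8 + 0\right) + \left(4 - \frac{1}{192}\right) \left(-14\right) = 8 + \left(4 - \frac{1}{192}\right) \left(-14\right) = 8 + \frac{767}{192} \left(-14\right) = 8 - \frac{5369}{96} = - \frac{4601}{96}$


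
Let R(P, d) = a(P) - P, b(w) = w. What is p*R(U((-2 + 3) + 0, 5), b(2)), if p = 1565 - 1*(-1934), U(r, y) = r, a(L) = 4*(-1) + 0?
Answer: -17495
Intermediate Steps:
a(L) = -4 (a(L) = -4 + 0 = -4)
R(P, d) = -4 - P
p = 3499 (p = 1565 + 1934 = 3499)
p*R(U((-2 + 3) + 0, 5), b(2)) = 3499*(-4 - ((-2 + 3) + 0)) = 3499*(-4 - (1 + 0)) = 3499*(-4 - 1*1) = 3499*(-4 - 1) = 3499*(-5) = -17495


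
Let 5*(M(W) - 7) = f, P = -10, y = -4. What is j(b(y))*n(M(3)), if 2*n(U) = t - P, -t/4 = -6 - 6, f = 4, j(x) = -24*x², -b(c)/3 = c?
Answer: -100224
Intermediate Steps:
b(c) = -3*c
M(W) = 39/5 (M(W) = 7 + (⅕)*4 = 7 + ⅘ = 39/5)
t = 48 (t = -4*(-6 - 6) = -4*(-12) = 48)
n(U) = 29 (n(U) = (48 - 1*(-10))/2 = (48 + 10)/2 = (½)*58 = 29)
j(b(y))*n(M(3)) = -24*(-3*(-4))²*29 = -24*12²*29 = -24*144*29 = -3456*29 = -100224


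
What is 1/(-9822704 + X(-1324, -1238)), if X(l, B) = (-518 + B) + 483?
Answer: -1/9823977 ≈ -1.0179e-7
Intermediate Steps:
X(l, B) = -35 + B
1/(-9822704 + X(-1324, -1238)) = 1/(-9822704 + (-35 - 1238)) = 1/(-9822704 - 1273) = 1/(-9823977) = -1/9823977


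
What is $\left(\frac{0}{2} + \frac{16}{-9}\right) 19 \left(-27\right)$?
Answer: $912$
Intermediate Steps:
$\left(\frac{0}{2} + \frac{16}{-9}\right) 19 \left(-27\right) = \left(0 \cdot \frac{1}{2} + 16 \left(- \frac{1}{9}\right)\right) 19 \left(-27\right) = \left(0 - \frac{16}{9}\right) 19 \left(-27\right) = \left(- \frac{16}{9}\right) 19 \left(-27\right) = \left(- \frac{304}{9}\right) \left(-27\right) = 912$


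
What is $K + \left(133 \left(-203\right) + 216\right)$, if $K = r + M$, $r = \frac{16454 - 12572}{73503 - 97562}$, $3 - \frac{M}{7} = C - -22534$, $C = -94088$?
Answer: $\frac{11406752962}{24059} \approx 4.7412 \cdot 10^{5}$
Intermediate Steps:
$M = 500899$ ($M = 21 - 7 \left(-94088 - -22534\right) = 21 - 7 \left(-94088 + 22534\right) = 21 - -500878 = 21 + 500878 = 500899$)
$r = - \frac{3882}{24059}$ ($r = \frac{3882}{-24059} = 3882 \left(- \frac{1}{24059}\right) = - \frac{3882}{24059} \approx -0.16135$)
$K = \frac{12051125159}{24059}$ ($K = - \frac{3882}{24059} + 500899 = \frac{12051125159}{24059} \approx 5.009 \cdot 10^{5}$)
$K + \left(133 \left(-203\right) + 216\right) = \frac{12051125159}{24059} + \left(133 \left(-203\right) + 216\right) = \frac{12051125159}{24059} + \left(-26999 + 216\right) = \frac{12051125159}{24059} - 26783 = \frac{11406752962}{24059}$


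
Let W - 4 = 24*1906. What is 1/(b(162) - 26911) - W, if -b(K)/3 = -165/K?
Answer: -22157723582/484343 ≈ -45748.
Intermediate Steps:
b(K) = 495/K (b(K) = -(-495)/K = 495/K)
W = 45748 (W = 4 + 24*1906 = 4 + 45744 = 45748)
1/(b(162) - 26911) - W = 1/(495/162 - 26911) - 1*45748 = 1/(495*(1/162) - 26911) - 45748 = 1/(55/18 - 26911) - 45748 = 1/(-484343/18) - 45748 = -18/484343 - 45748 = -22157723582/484343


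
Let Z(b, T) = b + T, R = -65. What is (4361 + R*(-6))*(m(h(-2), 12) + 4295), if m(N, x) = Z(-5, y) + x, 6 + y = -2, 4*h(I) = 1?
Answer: 20400794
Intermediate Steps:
h(I) = 1/4 (h(I) = (1/4)*1 = 1/4)
y = -8 (y = -6 - 2 = -8)
Z(b, T) = T + b
m(N, x) = -13 + x (m(N, x) = (-8 - 5) + x = -13 + x)
(4361 + R*(-6))*(m(h(-2), 12) + 4295) = (4361 - 65*(-6))*((-13 + 12) + 4295) = (4361 + 390)*(-1 + 4295) = 4751*4294 = 20400794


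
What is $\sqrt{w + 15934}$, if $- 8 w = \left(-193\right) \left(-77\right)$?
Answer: $\frac{\sqrt{225222}}{4} \approx 118.64$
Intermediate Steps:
$w = - \frac{14861}{8}$ ($w = - \frac{\left(-193\right) \left(-77\right)}{8} = \left(- \frac{1}{8}\right) 14861 = - \frac{14861}{8} \approx -1857.6$)
$\sqrt{w + 15934} = \sqrt{- \frac{14861}{8} + 15934} = \sqrt{\frac{112611}{8}} = \frac{\sqrt{225222}}{4}$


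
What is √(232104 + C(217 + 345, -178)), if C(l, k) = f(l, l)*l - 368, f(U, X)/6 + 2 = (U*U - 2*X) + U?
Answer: 2*√265838974 ≈ 32609.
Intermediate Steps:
f(U, X) = -12 - 12*X + 6*U + 6*U² (f(U, X) = -12 + 6*((U*U - 2*X) + U) = -12 + 6*((U² - 2*X) + U) = -12 + 6*(U + U² - 2*X) = -12 + (-12*X + 6*U + 6*U²) = -12 - 12*X + 6*U + 6*U²)
C(l, k) = -368 + l*(-12 - 6*l + 6*l²) (C(l, k) = (-12 - 12*l + 6*l + 6*l²)*l - 368 = (-12 - 6*l + 6*l²)*l - 368 = l*(-12 - 6*l + 6*l²) - 368 = -368 + l*(-12 - 6*l + 6*l²))
√(232104 + C(217 + 345, -178)) = √(232104 + (-368 + 6*(217 + 345)*(-2 + (217 + 345)² - (217 + 345)))) = √(232104 + (-368 + 6*562*(-2 + 562² - 1*562))) = √(232104 + (-368 + 6*562*(-2 + 315844 - 562))) = √(232104 + (-368 + 6*562*315280)) = √(232104 + (-368 + 1063124160)) = √(232104 + 1063123792) = √1063355896 = 2*√265838974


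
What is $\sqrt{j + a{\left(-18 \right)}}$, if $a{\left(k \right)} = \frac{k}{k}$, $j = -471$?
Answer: $i \sqrt{470} \approx 21.679 i$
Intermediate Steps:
$a{\left(k \right)} = 1$
$\sqrt{j + a{\left(-18 \right)}} = \sqrt{-471 + 1} = \sqrt{-470} = i \sqrt{470}$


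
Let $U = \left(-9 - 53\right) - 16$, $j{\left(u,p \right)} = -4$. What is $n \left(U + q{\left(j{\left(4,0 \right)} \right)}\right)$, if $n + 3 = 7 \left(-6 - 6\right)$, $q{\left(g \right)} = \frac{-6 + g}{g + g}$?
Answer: $\frac{26709}{4} \approx 6677.3$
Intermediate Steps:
$U = -78$ ($U = -62 - 16 = -78$)
$q{\left(g \right)} = \frac{-6 + g}{2 g}$
$n = -87$ ($n = -3 + 7 \left(-6 - 6\right) = -3 + 7 \left(-12\right) = -3 - 84 = -87$)
$n \left(U + q{\left(j{\left(4,0 \right)} \right)}\right) = - 87 \left(-78 + \frac{-6 - 4}{2 \left(-4\right)}\right) = - 87 \left(-78 + \frac{1}{2} \left(- \frac{1}{4}\right) \left(-10\right)\right) = - 87 \left(-78 + \frac{5}{4}\right) = \left(-87\right) \left(- \frac{307}{4}\right) = \frac{26709}{4}$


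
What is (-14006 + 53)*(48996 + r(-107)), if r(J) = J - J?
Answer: -683641188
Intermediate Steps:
r(J) = 0
(-14006 + 53)*(48996 + r(-107)) = (-14006 + 53)*(48996 + 0) = -13953*48996 = -683641188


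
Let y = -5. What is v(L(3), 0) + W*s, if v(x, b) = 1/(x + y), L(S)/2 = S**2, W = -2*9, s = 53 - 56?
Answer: 703/13 ≈ 54.077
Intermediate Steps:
s = -3
W = -18
L(S) = 2*S**2
v(x, b) = 1/(-5 + x) (v(x, b) = 1/(x - 5) = 1/(-5 + x))
v(L(3), 0) + W*s = 1/(-5 + 2*3**2) - 18*(-3) = 1/(-5 + 2*9) + 54 = 1/(-5 + 18) + 54 = 1/13 + 54 = 703/13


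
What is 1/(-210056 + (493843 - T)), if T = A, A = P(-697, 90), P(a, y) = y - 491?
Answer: 1/284188 ≈ 3.5188e-6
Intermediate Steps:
P(a, y) = -491 + y
A = -401 (A = -491 + 90 = -401)
T = -401
1/(-210056 + (493843 - T)) = 1/(-210056 + (493843 - 1*(-401))) = 1/(-210056 + (493843 + 401)) = 1/(-210056 + 494244) = 1/284188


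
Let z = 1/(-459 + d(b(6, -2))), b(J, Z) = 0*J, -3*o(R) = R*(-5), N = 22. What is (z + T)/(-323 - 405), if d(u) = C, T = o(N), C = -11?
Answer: -51697/1026480 ≈ -0.050363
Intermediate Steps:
o(R) = 5*R/3 (o(R) = -R*(-5)/3 = -(-5)*R/3 = 5*R/3)
b(J, Z) = 0
T = 110/3 (T = (5/3)*22 = 110/3 ≈ 36.667)
d(u) = -11
z = -1/470 (z = 1/(-459 - 11) = 1/(-470) = -1/470 ≈ -0.0021277)
(z + T)/(-323 - 405) = (-1/470 + 110/3)/(-323 - 405) = (51697/1410)/(-728) = (51697/1410)*(-1/728) = -51697/1026480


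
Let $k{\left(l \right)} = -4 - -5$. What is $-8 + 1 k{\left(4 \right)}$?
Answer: $-7$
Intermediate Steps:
$k{\left(l \right)} = 1$ ($k{\left(l \right)} = -4 + 5 = 1$)
$-8 + 1 k{\left(4 \right)} = -8 + 1 \cdot 1 = -8 + 1 = -7$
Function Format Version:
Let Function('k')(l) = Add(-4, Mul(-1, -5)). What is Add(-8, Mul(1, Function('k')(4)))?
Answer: -7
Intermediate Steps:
Function('k')(l) = 1 (Function('k')(l) = Add(-4, 5) = 1)
Add(-8, Mul(1, Function('k')(4))) = Add(-8, Mul(1, 1)) = Add(-8, 1) = -7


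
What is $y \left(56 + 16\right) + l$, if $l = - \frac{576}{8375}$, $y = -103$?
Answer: $- \frac{62109576}{8375} \approx -7416.1$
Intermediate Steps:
$l = - \frac{576}{8375}$ ($l = \left(-576\right) \frac{1}{8375} = - \frac{576}{8375} \approx -0.068776$)
$y \left(56 + 16\right) + l = - 103 \left(56 + 16\right) - \frac{576}{8375} = \left(-103\right) 72 - \frac{576}{8375} = -7416 - \frac{576}{8375} = - \frac{62109576}{8375}$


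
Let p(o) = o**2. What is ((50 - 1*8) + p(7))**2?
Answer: 8281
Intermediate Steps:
((50 - 1*8) + p(7))**2 = ((50 - 1*8) + 7**2)**2 = ((50 - 8) + 49)**2 = (42 + 49)**2 = 91**2 = 8281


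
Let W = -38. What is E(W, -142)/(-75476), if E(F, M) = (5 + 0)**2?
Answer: -25/75476 ≈ -0.00033123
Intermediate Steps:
E(F, M) = 25 (E(F, M) = 5**2 = 25)
E(W, -142)/(-75476) = 25/(-75476) = 25*(-1/75476) = -25/75476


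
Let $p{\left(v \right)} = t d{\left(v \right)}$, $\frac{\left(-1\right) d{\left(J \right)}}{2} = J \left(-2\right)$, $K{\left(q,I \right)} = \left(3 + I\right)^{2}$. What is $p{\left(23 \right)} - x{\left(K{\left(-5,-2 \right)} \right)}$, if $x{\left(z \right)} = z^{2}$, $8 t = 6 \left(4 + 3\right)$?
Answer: $482$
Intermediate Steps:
$d{\left(J \right)} = 4 J$ ($d{\left(J \right)} = - 2 J \left(-2\right) = - 2 \left(- 2 J\right) = 4 J$)
$t = \frac{21}{4}$ ($t = \frac{6 \left(4 + 3\right)}{8} = \frac{6 \cdot 7}{8} = \frac{1}{8} \cdot 42 = \frac{21}{4} \approx 5.25$)
$p{\left(v \right)} = 21 v$ ($p{\left(v \right)} = \frac{21 \cdot 4 v}{4} = 21 v$)
$p{\left(23 \right)} - x{\left(K{\left(-5,-2 \right)} \right)} = 21 \cdot 23 - \left(\left(3 - 2\right)^{2}\right)^{2} = 483 - \left(1^{2}\right)^{2} = 483 - 1^{2} = 483 - 1 = 482$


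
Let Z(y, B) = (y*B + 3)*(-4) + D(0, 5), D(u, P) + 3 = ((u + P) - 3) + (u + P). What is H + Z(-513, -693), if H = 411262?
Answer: -1010782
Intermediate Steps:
D(u, P) = -6 + 2*P + 2*u (D(u, P) = -3 + (((u + P) - 3) + (u + P)) = -3 + (((P + u) - 3) + (P + u)) = -3 + ((-3 + P + u) + (P + u)) = -3 + (-3 + 2*P + 2*u) = -6 + 2*P + 2*u)
Z(y, B) = -8 - 4*B*y (Z(y, B) = (y*B + 3)*(-4) + (-6 + 2*5 + 2*0) = (B*y + 3)*(-4) + (-6 + 10 + 0) = (3 + B*y)*(-4) + 4 = (-12 - 4*B*y) + 4 = -8 - 4*B*y)
H + Z(-513, -693) = 411262 + (-8 - 4*(-693)*(-513)) = 411262 + (-8 - 1422036) = 411262 - 1422044 = -1010782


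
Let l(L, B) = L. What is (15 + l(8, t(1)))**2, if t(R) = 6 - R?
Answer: 529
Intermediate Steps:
(15 + l(8, t(1)))**2 = (15 + 8)**2 = 23**2 = 529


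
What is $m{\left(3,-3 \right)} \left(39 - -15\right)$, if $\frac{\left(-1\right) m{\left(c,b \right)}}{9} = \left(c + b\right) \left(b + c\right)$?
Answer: $0$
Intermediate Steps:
$m{\left(c,b \right)} = - 9 \left(b + c\right)^{2}$ ($m{\left(c,b \right)} = - 9 \left(c + b\right) \left(b + c\right) = - 9 \left(b + c\right) \left(b + c\right) = - 9 \left(b + c\right)^{2}$)
$m{\left(3,-3 \right)} \left(39 - -15\right) = - 9 \left(-3 + 3\right)^{2} \left(39 - -15\right) = - 9 \cdot 0^{2} \left(39 + 15\right) = \left(-9\right) 0 \cdot 54 = 0 \cdot 54 = 0$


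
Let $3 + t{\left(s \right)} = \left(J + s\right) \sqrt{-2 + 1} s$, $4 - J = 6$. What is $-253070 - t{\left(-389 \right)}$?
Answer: $-253067 - 152099 i \approx -2.5307 \cdot 10^{5} - 1.521 \cdot 10^{5} i$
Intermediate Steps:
$J = -2$ ($J = 4 - 6 = -2$)
$t{\left(s \right)} = -3 + i s \left(-2 + s\right)$ ($t{\left(s \right)} = -3 + \left(-2 + s\right) \sqrt{-2 + 1} s = -3 + \left(-2 + s\right) \sqrt{-1} s = -3 + \left(-2 + s\right) i s = -3 + i s \left(-2 + s\right)$)
$-253070 - t{\left(-389 \right)} = -253070 - \left(-3 + i \left(-389\right)^{2} - 2 i \left(-389\right)\right) = -253070 - \left(-3 + i 151321 + 778 i\right) = -253070 - \left(-3 + 151321 i + 778 i\right) = -253070 - \left(-3 + 152099 i\right) = -253070 + \left(3 - 152099 i\right) = -253067 - 152099 i$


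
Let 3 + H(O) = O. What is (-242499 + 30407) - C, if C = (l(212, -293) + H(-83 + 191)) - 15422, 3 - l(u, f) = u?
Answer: -196566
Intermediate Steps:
l(u, f) = 3 - u
H(O) = -3 + O
C = -15526 (C = ((3 - 1*212) + (-3 + (-83 + 191))) - 15422 = ((3 - 212) + (-3 + 108)) - 15422 = (-209 + 105) - 15422 = -104 - 15422 = -15526)
(-242499 + 30407) - C = (-242499 + 30407) - 1*(-15526) = -212092 + 15526 = -196566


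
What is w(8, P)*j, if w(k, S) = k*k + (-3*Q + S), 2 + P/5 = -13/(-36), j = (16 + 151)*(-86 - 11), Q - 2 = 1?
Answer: -27295315/36 ≈ -7.5820e+5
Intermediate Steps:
Q = 3 (Q = 2 + 1 = 3)
j = -16199 (j = 167*(-97) = -16199)
P = -295/36 (P = -10 + 5*(-13/(-36)) = -10 + 5*(-13*(-1/36)) = -10 + 5*(13/36) = -10 + 65/36 = -295/36 ≈ -8.1944)
w(k, S) = -9 + S + k**2 (w(k, S) = k*k + (-3*3 + S) = k**2 + (-9 + S) = -9 + S + k**2)
w(8, P)*j = (-9 - 295/36 + 8**2)*(-16199) = (-9 - 295/36 + 64)*(-16199) = (1685/36)*(-16199) = -27295315/36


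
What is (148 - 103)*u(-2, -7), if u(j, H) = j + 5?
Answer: 135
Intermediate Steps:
u(j, H) = 5 + j
(148 - 103)*u(-2, -7) = (148 - 103)*(5 - 2) = 45*3 = 135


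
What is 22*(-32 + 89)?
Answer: 1254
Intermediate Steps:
22*(-32 + 89) = 22*57 = 1254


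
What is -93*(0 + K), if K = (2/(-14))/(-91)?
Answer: -93/637 ≈ -0.14600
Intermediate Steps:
K = 1/637 (K = (2*(-1/14))*(-1/91) = -⅐*(-1/91) = 1/637 ≈ 0.0015699)
-93*(0 + K) = -93*(0 + 1/637) = -93*1/637 = -93/637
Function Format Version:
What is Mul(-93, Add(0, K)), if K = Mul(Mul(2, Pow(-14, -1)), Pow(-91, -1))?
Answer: Rational(-93, 637) ≈ -0.14600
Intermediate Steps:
K = Rational(1, 637) (K = Mul(Mul(2, Rational(-1, 14)), Rational(-1, 91)) = Mul(Rational(-1, 7), Rational(-1, 91)) = Rational(1, 637) ≈ 0.0015699)
Mul(-93, Add(0, K)) = Mul(-93, Add(0, Rational(1, 637))) = Mul(-93, Rational(1, 637)) = Rational(-93, 637)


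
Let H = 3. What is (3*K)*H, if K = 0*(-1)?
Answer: 0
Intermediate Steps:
K = 0
(3*K)*H = (3*0)*3 = 0*3 = 0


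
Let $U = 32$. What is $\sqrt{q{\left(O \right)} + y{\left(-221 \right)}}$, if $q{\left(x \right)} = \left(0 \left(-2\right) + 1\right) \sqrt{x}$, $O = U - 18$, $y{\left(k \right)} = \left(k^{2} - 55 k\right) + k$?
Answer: $\sqrt{60775 + \sqrt{14}} \approx 246.53$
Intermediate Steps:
$y{\left(k \right)} = k^{2} - 54 k$
$O = 14$ ($O = 32 - 18 = 14$)
$q{\left(x \right)} = \sqrt{x}$ ($q{\left(x \right)} = \left(0 + 1\right) \sqrt{x} = 1 \sqrt{x} = \sqrt{x}$)
$\sqrt{q{\left(O \right)} + y{\left(-221 \right)}} = \sqrt{\sqrt{14} - 221 \left(-54 - 221\right)} = \sqrt{\sqrt{14} - -60775} = \sqrt{\sqrt{14} + 60775} = \sqrt{60775 + \sqrt{14}}$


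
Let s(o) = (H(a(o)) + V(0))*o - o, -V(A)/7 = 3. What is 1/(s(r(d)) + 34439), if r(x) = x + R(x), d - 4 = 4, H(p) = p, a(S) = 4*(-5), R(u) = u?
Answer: 1/33767 ≈ 2.9615e-5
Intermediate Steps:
a(S) = -20
d = 8 (d = 4 + 4 = 8)
V(A) = -21 (V(A) = -7*3 = -21)
r(x) = 2*x (r(x) = x + x = 2*x)
s(o) = -42*o (s(o) = (-20 - 21)*o - o = -41*o - o = -42*o)
1/(s(r(d)) + 34439) = 1/(-84*8 + 34439) = 1/(-42*16 + 34439) = 1/(-672 + 34439) = 1/33767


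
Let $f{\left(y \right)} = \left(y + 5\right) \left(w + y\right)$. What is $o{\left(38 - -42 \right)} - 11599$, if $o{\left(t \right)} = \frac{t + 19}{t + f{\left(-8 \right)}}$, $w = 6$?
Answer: $- \frac{997415}{86} \approx -11598.0$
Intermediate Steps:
$f{\left(y \right)} = \left(5 + y\right) \left(6 + y\right)$ ($f{\left(y \right)} = \left(y + 5\right) \left(6 + y\right) = \left(5 + y\right) \left(6 + y\right)$)
$o{\left(t \right)} = \frac{19 + t}{6 + t}$ ($o{\left(t \right)} = \frac{t + 19}{t + \left(30 + \left(-8\right)^{2} + 11 \left(-8\right)\right)} = \frac{19 + t}{t + \left(30 + 64 - 88\right)} = \frac{19 + t}{t + 6} = \frac{19 + t}{6 + t}$)
$o{\left(38 - -42 \right)} - 11599 = \frac{19 + \left(38 - -42\right)}{6 + \left(38 - -42\right)} - 11599 = \frac{19 + \left(38 + 42\right)}{6 + \left(38 + 42\right)} - 11599 = \frac{19 + 80}{6 + 80} - 11599 = \frac{1}{86} \cdot 99 - 11599 = \frac{99}{86} - 11599 = - \frac{997415}{86}$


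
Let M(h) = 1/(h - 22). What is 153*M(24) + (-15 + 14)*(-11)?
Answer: 175/2 ≈ 87.500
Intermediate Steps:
M(h) = 1/(-22 + h)
153*M(24) + (-15 + 14)*(-11) = 153/(-22 + 24) + (-15 + 14)*(-11) = 153/2 - 1*(-11) = 153*(½) + 11 = 153/2 + 11 = 175/2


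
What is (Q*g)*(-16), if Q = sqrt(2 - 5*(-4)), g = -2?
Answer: 32*sqrt(22) ≈ 150.09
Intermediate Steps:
Q = sqrt(22) (Q = sqrt(2 + 20) = sqrt(22) ≈ 4.6904)
(Q*g)*(-16) = (sqrt(22)*(-2))*(-16) = -2*sqrt(22)*(-16) = 32*sqrt(22)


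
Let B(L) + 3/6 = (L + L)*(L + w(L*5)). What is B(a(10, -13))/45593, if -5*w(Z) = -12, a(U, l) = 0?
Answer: -1/91186 ≈ -1.0967e-5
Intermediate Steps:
w(Z) = 12/5 (w(Z) = -⅕*(-12) = 12/5)
B(L) = -½ + 2*L*(12/5 + L) (B(L) = -½ + (L + L)*(L + 12/5) = -½ + (2*L)*(12/5 + L) = -½ + 2*L*(12/5 + L))
B(a(10, -13))/45593 = (-½ + 2*0² + (24/5)*0)/45593 = (-½ + 2*0 + 0)*(1/45593) = (-½ + 0 + 0)*(1/45593) = -½*1/45593 = -1/91186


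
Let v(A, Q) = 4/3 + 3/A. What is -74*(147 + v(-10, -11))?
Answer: -164317/15 ≈ -10954.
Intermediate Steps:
v(A, Q) = 4/3 + 3/A (v(A, Q) = 4*(1/3) + 3/A = 4/3 + 3/A)
-74*(147 + v(-10, -11)) = -74*(147 + (4/3 + 3/(-10))) = -74*(147 + (4/3 + 3*(-1/10))) = -74*(147 + (4/3 - 3/10)) = -74*(147 + 31/30) = -74*4441/30 = -164317/15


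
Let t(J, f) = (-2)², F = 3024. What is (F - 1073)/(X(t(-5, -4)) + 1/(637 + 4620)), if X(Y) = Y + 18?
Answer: 10256407/115655 ≈ 88.681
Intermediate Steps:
t(J, f) = 4
X(Y) = 18 + Y
(F - 1073)/(X(t(-5, -4)) + 1/(637 + 4620)) = (3024 - 1073)/((18 + 4) + 1/(637 + 4620)) = 1951/(22 + 1/5257) = 1951/(115655/5257) = 1951*(5257/115655) = 10256407/115655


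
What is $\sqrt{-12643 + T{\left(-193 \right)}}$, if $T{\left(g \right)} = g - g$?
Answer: $i \sqrt{12643} \approx 112.44 i$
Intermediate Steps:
$T{\left(g \right)} = 0$
$\sqrt{-12643 + T{\left(-193 \right)}} = \sqrt{-12643 + 0} = \sqrt{-12643} = i \sqrt{12643}$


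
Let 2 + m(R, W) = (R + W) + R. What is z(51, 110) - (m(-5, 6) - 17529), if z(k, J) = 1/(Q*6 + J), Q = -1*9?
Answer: 981961/56 ≈ 17535.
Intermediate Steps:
m(R, W) = -2 + W + 2*R (m(R, W) = -2 + ((R + W) + R) = -2 + (W + 2*R) = -2 + W + 2*R)
Q = -9
z(k, J) = 1/(-54 + J) (z(k, J) = 1/(-9*6 + J) = 1/(-54 + J))
z(51, 110) - (m(-5, 6) - 17529) = 1/(-54 + 110) - ((-2 + 6 + 2*(-5)) - 17529) = 1/56 - ((-2 + 6 - 10) - 17529) = 1/56 - (-6 - 17529) = 1/56 - 1*(-17535) = 1/56 + 17535 = 981961/56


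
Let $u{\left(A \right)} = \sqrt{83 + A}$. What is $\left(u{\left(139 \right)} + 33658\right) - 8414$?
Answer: $25244 + \sqrt{222} \approx 25259.0$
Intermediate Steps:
$\left(u{\left(139 \right)} + 33658\right) - 8414 = \left(\sqrt{83 + 139} + 33658\right) - 8414 = \left(\sqrt{222} + 33658\right) + \left(-16164 + 7750\right) = \left(33658 + \sqrt{222}\right) - 8414 = 25244 + \sqrt{222}$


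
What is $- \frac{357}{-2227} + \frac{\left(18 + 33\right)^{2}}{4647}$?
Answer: $\frac{146106}{202919} \approx 0.72002$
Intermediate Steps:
$- \frac{357}{-2227} + \frac{\left(18 + 33\right)^{2}}{4647} = \left(-357\right) \left(- \frac{1}{2227}\right) + 51^{2} \cdot \frac{1}{4647} = \frac{21}{131} + 2601 \cdot \frac{1}{4647} = \frac{21}{131} + \frac{867}{1549} = \frac{146106}{202919}$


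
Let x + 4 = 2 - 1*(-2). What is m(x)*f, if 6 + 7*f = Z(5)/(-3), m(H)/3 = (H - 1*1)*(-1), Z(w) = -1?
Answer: -17/7 ≈ -2.4286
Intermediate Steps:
x = 0 (x = -4 + (2 - 1*(-2)) = -4 + (2 + 2) = -4 + 4 = 0)
m(H) = 3 - 3*H (m(H) = 3*((H - 1*1)*(-1)) = 3*((H - 1)*(-1)) = 3*((-1 + H)*(-1)) = 3*(1 - H) = 3 - 3*H)
f = -17/21 (f = -6/7 + (-1/(-3))/7 = -6/7 + (-1*(-1/3))/7 = -6/7 + (1/7)*(1/3) = -6/7 + 1/21 = -17/21 ≈ -0.80952)
m(x)*f = (3 - 3*0)*(-17/21) = (3 + 0)*(-17/21) = 3*(-17/21) = -17/7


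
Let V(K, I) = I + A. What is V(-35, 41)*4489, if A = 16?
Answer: 255873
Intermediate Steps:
V(K, I) = 16 + I (V(K, I) = I + 16 = 16 + I)
V(-35, 41)*4489 = (16 + 41)*4489 = 57*4489 = 255873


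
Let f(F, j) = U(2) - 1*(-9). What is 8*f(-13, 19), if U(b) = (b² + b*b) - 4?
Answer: 104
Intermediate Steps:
U(b) = -4 + 2*b² (U(b) = (b² + b²) - 4 = 2*b² - 4 = -4 + 2*b²)
f(F, j) = 13 (f(F, j) = (-4 + 2*2²) - 1*(-9) = (-4 + 2*4) + 9 = (-4 + 8) + 9 = 4 + 9 = 13)
8*f(-13, 19) = 8*13 = 104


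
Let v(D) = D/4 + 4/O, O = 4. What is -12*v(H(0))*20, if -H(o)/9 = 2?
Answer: 840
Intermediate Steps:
H(o) = -18 (H(o) = -9*2 = -18)
v(D) = 1 + D/4 (v(D) = D/4 + 4/4 = D*(1/4) + 4*(1/4) = D/4 + 1 = 1 + D/4)
-12*v(H(0))*20 = -12*(1 + (1/4)*(-18))*20 = -12*(1 - 9/2)*20 = -12*(-7/2)*20 = 42*20 = 840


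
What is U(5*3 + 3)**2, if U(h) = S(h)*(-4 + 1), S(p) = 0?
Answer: 0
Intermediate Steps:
U(h) = 0 (U(h) = 0*(-4 + 1) = 0*(-3) = 0)
U(5*3 + 3)**2 = 0**2 = 0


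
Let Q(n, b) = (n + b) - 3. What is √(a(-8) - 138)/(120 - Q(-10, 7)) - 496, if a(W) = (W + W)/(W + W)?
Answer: -496 + I*√137/126 ≈ -496.0 + 0.092894*I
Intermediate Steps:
a(W) = 1 (a(W) = (2*W)/((2*W)) = (2*W)*(1/(2*W)) = 1)
Q(n, b) = -3 + b + n (Q(n, b) = (b + n) - 3 = -3 + b + n)
√(a(-8) - 138)/(120 - Q(-10, 7)) - 496 = √(1 - 138)/(120 - (-3 + 7 - 10)) - 496 = √(-137)/(120 - 1*(-6)) - 496 = (I*√137)/(120 + 6) - 496 = (I*√137)/126 - 496 = (I*√137)*(1/126) - 496 = I*√137/126 - 496 = -496 + I*√137/126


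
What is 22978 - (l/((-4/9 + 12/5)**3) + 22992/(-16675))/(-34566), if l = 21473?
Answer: 3008538159199531317/130930772403200 ≈ 22978.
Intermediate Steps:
22978 - (l/((-4/9 + 12/5)**3) + 22992/(-16675))/(-34566) = 22978 - (21473/((-4/9 + 12/5)**3) + 22992/(-16675))/(-34566) = 22978 - (21473/((-4*1/9 + 12*(1/5))**3) + 22992*(-1/16675))*(-1)/34566 = 22978 - (21473/((-4/9 + 12/5)**3) - 22992/16675)*(-1)/34566 = 22978 - (21473/((88/45)**3) - 22992/16675)*(-1)/34566 = 22978 - (21473/(681472/91125) - 22992/16675)*(-1)/34566 = 22978 - (21473*(91125/681472) - 22992/16675)*(-1)/34566 = 22978 - (1956727125/681472 - 22992/16675)*(-1)/34566 = 22978 - 32612756405151*(-1)/(11363545600*34566) = 22978 - 1*(-10870918801717/130930772403200) = 22978 + 10870918801717/130930772403200 = 3008538159199531317/130930772403200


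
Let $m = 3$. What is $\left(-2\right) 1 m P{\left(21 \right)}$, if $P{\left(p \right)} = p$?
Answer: $-126$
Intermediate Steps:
$\left(-2\right) 1 m P{\left(21 \right)} = \left(-2\right) 1 \cdot 3 \cdot 21 = \left(-2\right) 3 \cdot 21 = \left(-6\right) 21 = -126$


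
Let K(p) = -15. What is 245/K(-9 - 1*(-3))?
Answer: -49/3 ≈ -16.333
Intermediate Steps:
245/K(-9 - 1*(-3)) = 245/(-15) = 245*(-1/15) = -49/3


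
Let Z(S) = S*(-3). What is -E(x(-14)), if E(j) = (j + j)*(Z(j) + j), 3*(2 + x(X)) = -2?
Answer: 256/9 ≈ 28.444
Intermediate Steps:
x(X) = -8/3 (x(X) = -2 + (⅓)*(-2) = -2 - ⅔ = -8/3)
Z(S) = -3*S
E(j) = -4*j² (E(j) = (j + j)*(-3*j + j) = (2*j)*(-2*j) = -4*j²)
-E(x(-14)) = -(-4)*(-8/3)² = -(-4)*64/9 = -1*(-256/9) = 256/9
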